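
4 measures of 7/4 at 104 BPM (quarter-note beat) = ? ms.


Reasoning:
Quarter-note beat duration = 60000 / 104 ms
Beats per measure (7/4) = 7
One measure = 7 × 60000 / 104 = 420000 / 104 ms
4 measures = 4 × 420000 / 104 = 1680000 / 104
= 16153.8 ms


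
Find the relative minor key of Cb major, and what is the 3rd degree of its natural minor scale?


Solution.
The relative minor shares the major's key signature and starts on its 6th degree
6th degree = a major 6th above the tonic; a major 6th above Cb is Ab
→ relative minor of Cb major is Ab minor
Ab natural minor scale: Ab Bb Cb Db Eb Fb Gb
= Ab minor; 3rd degree = Cb


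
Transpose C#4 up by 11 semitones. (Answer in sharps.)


Step by step:
C#4: chromatic position 1 in octave 4 → absolute = 4×12 + 1 = 49
Transpose up 11: 49 + 11 = 60
60 = 5×12 + 0 → C in octave 5
Result = C5


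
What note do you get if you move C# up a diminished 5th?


Solution.
diminished 5th: 5 letter names, 6 semitones
Letter: C + 4 → G
Pitch: C# + 6 semitones, spelled as a G → G
= G


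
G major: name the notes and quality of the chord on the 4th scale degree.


G major scale: G A B C D E F#
Diatonic triad on degree 4 stacks scale notes 4, 6, 1: C E G
C→E = 4 semitones; C→G = 7 semitones → major triad
= C E G (major)


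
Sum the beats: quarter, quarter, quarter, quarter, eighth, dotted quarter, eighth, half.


Solution.
Beat values:
  quarter = 1 beat
  quarter = 1 beat
  quarter = 1 beat
  quarter = 1 beat
  eighth = 0.5 beats
  dotted quarter = 1.5 beats
  eighth = 0.5 beats
  half = 2 beats
Sum = 1 + 1 + 1 + 1 + 0.5 + 1.5 + 0.5 + 2
= 8.5 beats


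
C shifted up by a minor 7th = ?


Solution.
minor 7th: 7 letter names, 10 semitones
Letter: C + 6 → B
Pitch: C + 10 semitones, spelled as a B → Bb
= Bb


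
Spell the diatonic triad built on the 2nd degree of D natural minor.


Let's work it out.
D natural minor scale: D E F G A Bb C
Diatonic triad on degree 2 stacks scale notes 2, 4, 6: E G Bb
E→G = 3 semitones; E→Bb = 6 semitones → diminished triad
= E G Bb (diminished)


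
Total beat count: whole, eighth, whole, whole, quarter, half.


Solution.
Beat values:
  whole = 4 beats
  eighth = 0.5 beats
  whole = 4 beats
  whole = 4 beats
  quarter = 1 beat
  half = 2 beats
Sum = 4 + 0.5 + 4 + 4 + 1 + 2
= 15.5 beats


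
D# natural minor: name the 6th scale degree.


Solution.
Natural minor scale pattern: W-H-W-W-H-W-W (2-1-2-2-1-2-2 semitones)
Starting from D#:
  D# + 2 semitones → E#
  E# + 1 semitone → F#
  F# + 2 semitones → G#
  G# + 2 semitones → A#
  A# + 1 semitone → B
  B + 2 semitones → C#
  C# + 2 semitones → D#
Scale: D# E# F# G# A# B C#
Degree 6 = B


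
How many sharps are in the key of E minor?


Step by step:
Sharp minor keys follow the circle of fifths: A(0), E(1), B(2), F#(3), C#(4), G#(5), D#(6), A#(7)
E minor has 1 sharp
Order of sharps: F# C# G# D# A# E# B# → first 1: F#
= 1 sharp


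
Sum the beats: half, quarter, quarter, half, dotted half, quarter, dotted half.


Working:
Beat values:
  half = 2 beats
  quarter = 1 beat
  quarter = 1 beat
  half = 2 beats
  dotted half = 3 beats
  quarter = 1 beat
  dotted half = 3 beats
Sum = 2 + 1 + 1 + 2 + 3 + 1 + 3
= 13 beats


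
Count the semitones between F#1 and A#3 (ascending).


Working:
Absolute semitone position = octave×12 + chromatic position
F#1: 1×12 + 6 = 18
A#3: 3×12 + 10 = 46
Difference = 46 - 18 = 28
= 28 semitones


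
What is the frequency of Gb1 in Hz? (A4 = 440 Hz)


f = 440 × 2^(n/12) where n = semitones from A4
Gb1: -39 semitones from A4
f = 440 × 2^(-39/12)
f = 46.25 Hz


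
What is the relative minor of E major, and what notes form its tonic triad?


Working:
The relative minor shares the major's key signature and starts on its 6th degree
6th degree = a major 6th above the tonic; a major 6th above E is C#
→ relative minor of E major is C# minor
Tonic triad of C# minor = root + minor 3rd + perfect 5th = C# E G#
= C# minor; triad = C# E G#


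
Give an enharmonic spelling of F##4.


Step by step:
Enharmonic notes sound the same pitch but are spelled with different letter names
F## and G name the same pitch class
= G4


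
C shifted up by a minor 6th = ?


minor 6th: 6 letter names, 8 semitones
Letter: C + 5 → A
Pitch: C + 8 semitones, spelled as an A → Ab
= Ab


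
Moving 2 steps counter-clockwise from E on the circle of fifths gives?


Step by step:
Each counter-clockwise step moves down a perfect 5th (= up a perfect 4th)
From E: E → A → D
= D


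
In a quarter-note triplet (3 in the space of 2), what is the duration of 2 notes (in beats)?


Solution.
Triplet: 3 notes occupy the space of 2 quarter notes
Space = 2 × 1 = 2 beats
Each triplet note = 2 / 3 = 2/3 beats
2 notes = 2 × 2/3 = 4/3
= 4/3 beats


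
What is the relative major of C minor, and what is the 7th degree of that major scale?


Let's work it out.
The relative major shares the key signature and is a minor 3rd above the minor tonic
A minor 3rd above C is Eb
→ relative major of C minor is Eb major
Eb major scale: Eb F G Ab Bb C D
= Eb major; 7th degree = D


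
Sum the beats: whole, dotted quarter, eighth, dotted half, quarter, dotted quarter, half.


Beat values:
  whole = 4 beats
  dotted quarter = 1.5 beats
  eighth = 0.5 beats
  dotted half = 3 beats
  quarter = 1 beat
  dotted quarter = 1.5 beats
  half = 2 beats
Sum = 4 + 1.5 + 0.5 + 3 + 1 + 1.5 + 2
= 13.5 beats


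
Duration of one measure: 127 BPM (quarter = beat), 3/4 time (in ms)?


Solution.
Quarter-note beat duration = 60000 / 127 ms
Beats per measure (3/4) = 3
One measure = 3 × 60000 / 127 = 180000 / 127 ms
= 1417.3 ms


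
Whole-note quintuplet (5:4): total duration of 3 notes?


Solution.
Quintuplet: 5 notes occupy the space of 4 whole notes
Space = 4 × 4 = 16 beats
Each quintuplet note = 16 / 5 = 16/5 beats
3 notes = 3 × 16/5 = 48/5
= 48/5 beats


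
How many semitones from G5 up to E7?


Solution.
Absolute semitone position = octave×12 + chromatic position
G5: 5×12 + 7 = 67
E7: 7×12 + 4 = 88
Difference = 88 - 67 = 21
= 21 semitones


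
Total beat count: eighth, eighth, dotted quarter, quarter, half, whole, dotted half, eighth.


Let's work it out.
Beat values:
  eighth = 0.5 beats
  eighth = 0.5 beats
  dotted quarter = 1.5 beats
  quarter = 1 beat
  half = 2 beats
  whole = 4 beats
  dotted half = 3 beats
  eighth = 0.5 beats
Sum = 0.5 + 0.5 + 1.5 + 1 + 2 + 4 + 3 + 0.5
= 13 beats


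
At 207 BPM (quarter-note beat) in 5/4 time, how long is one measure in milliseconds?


Solution.
Quarter-note beat duration = 60000 / 207 ms
Beats per measure (5/4) = 5
One measure = 5 × 60000 / 207 = 300000 / 207 ms
= 1449.3 ms


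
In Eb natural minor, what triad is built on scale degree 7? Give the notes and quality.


Working:
Eb natural minor scale: Eb F Gb Ab Bb Cb Db
Diatonic triad on degree 7 stacks scale notes 7, 2, 4: Db F Ab
Db→F = 4 semitones; Db→Ab = 7 semitones → major triad
= Db F Ab (major)


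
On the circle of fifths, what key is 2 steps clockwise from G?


Step by step:
Each clockwise step on the circle of fifths moves up a perfect 5th
From G: G → D → A
= A


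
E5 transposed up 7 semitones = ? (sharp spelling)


Let's work it out.
E5: chromatic position 4 in octave 5 → absolute = 5×12 + 4 = 64
Transpose up 7: 64 + 7 = 71
71 = 5×12 + 11 → B in octave 5
Result = B5


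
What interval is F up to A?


Letter names: F → A spans 3 letter names → a 3rd
Semitones: F → A = 4 half-steps
A 3rd of 4 semitones is a major 3rd
= major 3rd


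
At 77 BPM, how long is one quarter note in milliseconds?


One quarter-note beat = 60000 / BPM = 60000 / 77 ms
Duration = 60000 / 77
= 779.2 ms


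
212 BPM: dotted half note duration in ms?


Step by step:
One quarter-note beat = 60000 / BPM = 60000 / 212 ms
Dotted half note = 3 × quarter note
Duration = 3 × 60000 / 212 = 180000 / 212
= 849.1 ms


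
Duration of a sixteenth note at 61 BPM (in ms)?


Let's work it out.
One quarter-note beat = 60000 / BPM = 60000 / 61 ms
Sixteenth note = 1/4 × quarter note
Duration = 1/4 × 60000 / 61 = 15000 / 61
= 245.9 ms


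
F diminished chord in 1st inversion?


Solution.
Root position: F Ab Cb
1st inversion: move root up an octave
Bass note: Ab
Notes (bottom to top) = Ab Cb F


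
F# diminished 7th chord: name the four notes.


Working:
Diminished 7th chord = root + minor 3rd + diminished 5th + diminished 7th
Seventh chords stack in thirds, so the letter names are F-A-C-E
Root: F#
Minor 3rd above F#: A
Diminished 5th above F#: C
Diminished 7th above F#: Eb
Chord = F# A C Eb


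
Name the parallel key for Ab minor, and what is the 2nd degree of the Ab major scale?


Working:
Parallel keys share the same tonic but differ in mode
Ab minor → parallel is Ab major
Ab major scale: Ab Bb C Db Eb F G
= Ab major; 2nd degree = Bb


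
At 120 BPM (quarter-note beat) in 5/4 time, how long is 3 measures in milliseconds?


Quarter-note beat duration = 60000 / 120 ms
Beats per measure (5/4) = 5
One measure = 5 × 60000 / 120 = 300000 / 120 ms
3 measures = 3 × 300000 / 120 = 900000 / 120
= 7500.0 ms


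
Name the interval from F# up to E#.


Step by step:
Letter names: F → E spans 7 letter names → a 7th
Semitones: F# → E# = 11 half-steps
A 7th of 11 semitones is a major 7th
= major 7th


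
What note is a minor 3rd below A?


A 3rd spans 3 letter names, so from A we land on F
A minor 3rd = 3 semitones below A
Spell F at that pitch: F#
= F#


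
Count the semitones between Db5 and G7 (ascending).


Working:
Absolute semitone position = octave×12 + chromatic position
Db5: 5×12 + 1 = 61
G7: 7×12 + 7 = 91
Difference = 91 - 61 = 30
= 30 semitones


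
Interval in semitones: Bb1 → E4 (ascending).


Solution.
Absolute semitone position = octave×12 + chromatic position
Bb1: 1×12 + 10 = 22
E4: 4×12 + 4 = 52
Difference = 52 - 22 = 30
= 30 semitones


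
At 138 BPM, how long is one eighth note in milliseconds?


Let's work it out.
One quarter-note beat = 60000 / BPM = 60000 / 138 ms
Eighth note = 1/2 × quarter note
Duration = 1/2 × 60000 / 138 = 30000 / 138
= 217.4 ms


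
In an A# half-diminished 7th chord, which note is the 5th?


Working:
Half-diminished 7th chord = root + minor 3rd + diminished 5th + minor 7th
Seventh chords stack in thirds, so the letter names are A-C-E-G
Root: A#
Minor 3rd above A#: C#
Diminished 5th above A#: E
Minor 7th above A#: G#
The 5th = E


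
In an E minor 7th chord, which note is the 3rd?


Step by step:
Minor 7th chord = root + minor 3rd + perfect 5th + minor 7th
Seventh chords stack in thirds, so the letter names are E-G-B-D
Root: E
Minor 3rd above E: G
Perfect 5th above E: B
Minor 7th above E: D
The 3rd = G


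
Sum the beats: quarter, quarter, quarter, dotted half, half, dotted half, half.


Solution.
Beat values:
  quarter = 1 beat
  quarter = 1 beat
  quarter = 1 beat
  dotted half = 3 beats
  half = 2 beats
  dotted half = 3 beats
  half = 2 beats
Sum = 1 + 1 + 1 + 3 + 2 + 3 + 2
= 13 beats


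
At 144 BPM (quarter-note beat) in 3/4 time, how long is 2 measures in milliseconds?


Solution.
Quarter-note beat duration = 60000 / 144 ms
Beats per measure (3/4) = 3
One measure = 3 × 60000 / 144 = 180000 / 144 ms
2 measures = 2 × 180000 / 144 = 360000 / 144
= 2500.0 ms


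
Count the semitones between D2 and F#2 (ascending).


Absolute semitone position = octave×12 + chromatic position
D2: 2×12 + 2 = 26
F#2: 2×12 + 6 = 30
Difference = 30 - 26 = 4
= 4 semitones


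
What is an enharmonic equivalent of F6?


Working:
Enharmonic notes sound the same pitch but are spelled with different letter names
F and E# name the same pitch class
= E#6


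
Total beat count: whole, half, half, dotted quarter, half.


Beat values:
  whole = 4 beats
  half = 2 beats
  half = 2 beats
  dotted quarter = 1.5 beats
  half = 2 beats
Sum = 4 + 2 + 2 + 1.5 + 2
= 11.5 beats


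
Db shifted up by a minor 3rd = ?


Working:
minor 3rd: 3 letter names, 3 semitones
Letter: D + 2 → F
Pitch: Db + 3 semitones, spelled as an F → Fb
= Fb


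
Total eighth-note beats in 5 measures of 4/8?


Solution.
Time signature 4/8: the bottom number 8 means the eighth note gets one count
The top number 4 means 4 eighth-note beats per measure
Total = 4 × 5 measures
= 20 eighth-note beats


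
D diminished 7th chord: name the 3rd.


Reasoning:
Diminished 7th chord = root + minor 3rd + diminished 5th + diminished 7th
Seventh chords stack in thirds, so the letter names are D-F-A-C
Root: D
Minor 3rd above D: F
Diminished 5th above D: Ab
Diminished 7th above D: Cb
The 3rd = F


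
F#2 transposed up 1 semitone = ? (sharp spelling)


Step by step:
F#2: chromatic position 6 in octave 2 → absolute = 2×12 + 6 = 30
Transpose up 1: 30 + 1 = 31
31 = 2×12 + 7 → G in octave 2
Result = G2


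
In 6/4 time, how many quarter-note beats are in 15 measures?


Time signature 6/4: the bottom number 4 means the quarter note gets one count
The top number 6 means 6 quarter-note beats per measure
Total = 6 × 15 measures
= 90 quarter-note beats


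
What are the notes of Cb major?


Reasoning:
Major scale pattern: W-W-H-W-W-W-H (2-2-1-2-2-2-1 semitones)
Starting from Cb:
  Cb + 2 semitones → Db
  Db + 2 semitones → Eb
  Eb + 1 semitone → Fb
  Fb + 2 semitones → Gb
  Gb + 2 semitones → Ab
  Ab + 2 semitones → Bb
  Bb + 1 semitone → Cb
Scale = Cb Db Eb Fb Gb Ab Bb


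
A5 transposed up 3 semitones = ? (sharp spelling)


Let's work it out.
A5: chromatic position 9 in octave 5 → absolute = 5×12 + 9 = 69
Transpose up 3: 69 + 3 = 72
72 = 6×12 + 0 → C in octave 6
Result = C6


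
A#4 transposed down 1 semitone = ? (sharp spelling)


Step by step:
A#4: chromatic position 10 in octave 4 → absolute = 4×12 + 10 = 58
Transpose down 1: 58 - 1 = 57
57 = 4×12 + 9 → A in octave 4
Result = A4


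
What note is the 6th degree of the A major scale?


Major scale pattern: W-W-H-W-W-W-H (2-2-1-2-2-2-1 semitones)
Starting from A:
  A + 2 semitones → B
  B + 2 semitones → C#
  C# + 1 semitone → D
  D + 2 semitones → E
  E + 2 semitones → F#
  F# + 2 semitones → G#
  G# + 1 semitone → A
Scale: A B C# D E F# G#
Degree 6 = F#


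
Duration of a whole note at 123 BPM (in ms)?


Working:
One quarter-note beat = 60000 / BPM = 60000 / 123 ms
Whole note = 4 × quarter note
Duration = 4 × 60000 / 123 = 240000 / 123
= 1951.2 ms


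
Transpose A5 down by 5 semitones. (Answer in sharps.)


Solution.
A5: chromatic position 9 in octave 5 → absolute = 5×12 + 9 = 69
Transpose down 5: 69 - 5 = 64
64 = 5×12 + 4 → E in octave 5
Result = E5


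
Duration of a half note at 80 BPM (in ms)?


Let's work it out.
One quarter-note beat = 60000 / BPM = 60000 / 80 ms
Half note = 2 × quarter note
Duration = 2 × 60000 / 80 = 120000 / 80
= 1500.0 ms


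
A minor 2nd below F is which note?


Let's work it out.
A 2nd spans 2 letter names, so from F we land on E
A minor 2nd = 1 semitone below F
Spell E at that pitch: E
= E


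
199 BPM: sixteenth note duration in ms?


Let's work it out.
One quarter-note beat = 60000 / BPM = 60000 / 199 ms
Sixteenth note = 1/4 × quarter note
Duration = 1/4 × 60000 / 199 = 15000 / 199
= 75.4 ms


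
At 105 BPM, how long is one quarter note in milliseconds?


One quarter-note beat = 60000 / BPM = 60000 / 105 ms
Duration = 60000 / 105
= 571.4 ms


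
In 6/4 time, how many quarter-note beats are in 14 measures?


Time signature 6/4: the bottom number 4 means the quarter note gets one count
The top number 6 means 6 quarter-note beats per measure
Total = 6 × 14 measures
= 84 quarter-note beats


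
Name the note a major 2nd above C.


Reasoning:
A 2nd spans 2 letter names, so from C we land on D
A major 2nd = 2 semitones above C
Spell D at that pitch: D
= D


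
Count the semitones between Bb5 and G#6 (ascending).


Let's work it out.
Absolute semitone position = octave×12 + chromatic position
Bb5: 5×12 + 10 = 70
G#6: 6×12 + 8 = 80
Difference = 80 - 70 = 10
= 10 semitones


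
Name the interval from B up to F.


Step by step:
Letter names: B → F spans 5 letter names → a 5th
Semitones: B → F = 6 half-steps
A 5th of 6 semitones is a diminished 5th
= diminished 5th


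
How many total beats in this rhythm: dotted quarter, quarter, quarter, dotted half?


Working:
Beat values:
  dotted quarter = 1.5 beats
  quarter = 1 beat
  quarter = 1 beat
  dotted half = 3 beats
Sum = 1.5 + 1 + 1 + 3
= 6.5 beats


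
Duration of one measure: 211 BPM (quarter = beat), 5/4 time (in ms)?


Step by step:
Quarter-note beat duration = 60000 / 211 ms
Beats per measure (5/4) = 5
One measure = 5 × 60000 / 211 = 300000 / 211 ms
= 1421.8 ms


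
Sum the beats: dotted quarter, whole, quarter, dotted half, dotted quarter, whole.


Solution.
Beat values:
  dotted quarter = 1.5 beats
  whole = 4 beats
  quarter = 1 beat
  dotted half = 3 beats
  dotted quarter = 1.5 beats
  whole = 4 beats
Sum = 1.5 + 4 + 1 + 3 + 1.5 + 4
= 15 beats


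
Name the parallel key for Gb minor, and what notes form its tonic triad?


Let's work it out.
Parallel keys share the same tonic but differ in mode
Gb minor → parallel is Gb major
Tonic triad of Gb major = Gb Bb Db
= Gb major; triad = Gb Bb Db


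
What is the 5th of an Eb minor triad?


Solution.
Minor triad = root + minor 3rd (3 semitones) + perfect 5th (7 semitones)
A triad on Eb stacks thirds, so the chord tones use letter names E-G-B
Root: Eb
Minor 3rd above Eb: Gb
Perfect 5th above Eb: Bb
The 5th = Bb


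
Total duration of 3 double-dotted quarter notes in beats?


Solution.
Base quarter note = 1 beat
Dot 1 adds half the previous value: +1/2
Dot 2 adds half the previous value: +1/4
One double-dotted quarter = 1 + 1/2 + 1/4 = 7/4
3 of them = 3 × 7/4 = 21/4
= 21/4 beats


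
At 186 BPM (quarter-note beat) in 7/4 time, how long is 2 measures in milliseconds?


Working:
Quarter-note beat duration = 60000 / 186 ms
Beats per measure (7/4) = 7
One measure = 7 × 60000 / 186 = 420000 / 186 ms
2 measures = 2 × 420000 / 186 = 840000 / 186
= 4516.1 ms


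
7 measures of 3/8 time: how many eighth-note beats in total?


Solution.
Time signature 3/8: the bottom number 8 means the eighth note gets one count
The top number 3 means 3 eighth-note beats per measure
Total = 3 × 7 measures
= 21 eighth-note beats


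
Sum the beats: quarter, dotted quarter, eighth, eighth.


Step by step:
Beat values:
  quarter = 1 beat
  dotted quarter = 1.5 beats
  eighth = 0.5 beats
  eighth = 0.5 beats
Sum = 1 + 1.5 + 0.5 + 0.5
= 3.5 beats


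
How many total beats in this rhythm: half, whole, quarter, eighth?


Solution.
Beat values:
  half = 2 beats
  whole = 4 beats
  quarter = 1 beat
  eighth = 0.5 beats
Sum = 2 + 4 + 1 + 0.5
= 7.5 beats


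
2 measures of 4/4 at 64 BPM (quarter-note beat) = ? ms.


Reasoning:
Quarter-note beat duration = 60000 / 64 ms
Beats per measure (4/4) = 4
One measure = 4 × 60000 / 64 = 240000 / 64 ms
2 measures = 2 × 240000 / 64 = 480000 / 64
= 7500.0 ms


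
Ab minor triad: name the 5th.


Reasoning:
Minor triad = root + minor 3rd (3 semitones) + perfect 5th (7 semitones)
A triad on Ab stacks thirds, so the chord tones use letter names A-C-E
Root: Ab
Minor 3rd above Ab: Cb
Perfect 5th above Ab: Eb
The 5th = Eb


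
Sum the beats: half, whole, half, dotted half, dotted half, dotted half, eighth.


Let's work it out.
Beat values:
  half = 2 beats
  whole = 4 beats
  half = 2 beats
  dotted half = 3 beats
  dotted half = 3 beats
  dotted half = 3 beats
  eighth = 0.5 beats
Sum = 2 + 4 + 2 + 3 + 3 + 3 + 0.5
= 17.5 beats


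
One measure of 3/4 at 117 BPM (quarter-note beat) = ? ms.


Reasoning:
Quarter-note beat duration = 60000 / 117 ms
Beats per measure (3/4) = 3
One measure = 3 × 60000 / 117 = 180000 / 117 ms
= 1538.5 ms


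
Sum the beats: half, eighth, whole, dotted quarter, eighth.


Beat values:
  half = 2 beats
  eighth = 0.5 beats
  whole = 4 beats
  dotted quarter = 1.5 beats
  eighth = 0.5 beats
Sum = 2 + 0.5 + 4 + 1.5 + 0.5
= 8.5 beats


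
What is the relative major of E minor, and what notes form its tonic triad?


Reasoning:
The relative major shares the key signature and is a minor 3rd above the minor tonic
A minor 3rd above E is G
→ relative major of E minor is G major
Tonic triad of G major = root + major 3rd + perfect 5th = G B D
= G major; triad = G B D


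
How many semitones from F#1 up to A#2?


Solution.
Absolute semitone position = octave×12 + chromatic position
F#1: 1×12 + 6 = 18
A#2: 2×12 + 10 = 34
Difference = 34 - 18 = 16
= 16 semitones


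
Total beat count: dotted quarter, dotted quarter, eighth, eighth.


Step by step:
Beat values:
  dotted quarter = 1.5 beats
  dotted quarter = 1.5 beats
  eighth = 0.5 beats
  eighth = 0.5 beats
Sum = 1.5 + 1.5 + 0.5 + 0.5
= 4 beats


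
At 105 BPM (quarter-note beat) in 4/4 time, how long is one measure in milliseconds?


Quarter-note beat duration = 60000 / 105 ms
Beats per measure (4/4) = 4
One measure = 4 × 60000 / 105 = 240000 / 105 ms
= 2285.7 ms


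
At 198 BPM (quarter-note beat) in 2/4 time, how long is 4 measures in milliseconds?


Step by step:
Quarter-note beat duration = 60000 / 198 ms
Beats per measure (2/4) = 2
One measure = 2 × 60000 / 198 = 120000 / 198 ms
4 measures = 4 × 120000 / 198 = 480000 / 198
= 2424.2 ms


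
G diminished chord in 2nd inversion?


Root position: G Bb Db
2nd inversion: move root and 3rd up an octave
Bass note: Db
Notes (bottom to top) = Db G Bb


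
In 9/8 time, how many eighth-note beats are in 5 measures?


Solution.
Time signature 9/8: the bottom number 8 means the eighth note gets one count
The top number 9 means 9 eighth-note beats per measure
Total = 9 × 5 measures
= 45 eighth-note beats


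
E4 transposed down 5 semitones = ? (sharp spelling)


E4: chromatic position 4 in octave 4 → absolute = 4×12 + 4 = 52
Transpose down 5: 52 - 5 = 47
47 = 3×12 + 11 → B in octave 3
Result = B3


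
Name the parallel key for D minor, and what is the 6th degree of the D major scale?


Step by step:
Parallel keys share the same tonic but differ in mode
D minor → parallel is D major
D major scale: D E F# G A B C#
= D major; 6th degree = B


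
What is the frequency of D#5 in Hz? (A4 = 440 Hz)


Solution.
f = 440 × 2^(n/12) where n = semitones from A4
D#5: 6 semitones from A4
f = 440 × 2^(6/12)
f = 622.25 Hz


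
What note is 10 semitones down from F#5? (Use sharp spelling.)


Solution.
F#5: chromatic position 6 in octave 5 → absolute = 5×12 + 6 = 66
Transpose down 10: 66 - 10 = 56
56 = 4×12 + 8 → G# in octave 4
Result = G#4


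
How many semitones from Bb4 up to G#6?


Working:
Absolute semitone position = octave×12 + chromatic position
Bb4: 4×12 + 10 = 58
G#6: 6×12 + 8 = 80
Difference = 80 - 58 = 22
= 22 semitones


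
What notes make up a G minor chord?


Working:
Minor triad = root + minor 3rd (3 semitones) + perfect 5th (7 semitones)
A triad on G stacks thirds, so the chord tones use letter names G-B-D
Root: G
Minor 3rd above G: Bb
Perfect 5th above G: D
Chord = G Bb D


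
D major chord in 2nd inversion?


Solution.
Root position: D F# A
2nd inversion: move root and 3rd up an octave
Bass note: A
Notes (bottom to top) = A D F#


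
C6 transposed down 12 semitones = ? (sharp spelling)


Let's work it out.
C6: chromatic position 0 in octave 6 → absolute = 6×12 + 0 = 72
Transpose down 12: 72 - 12 = 60
60 = 5×12 + 0 → C in octave 5
Result = C5


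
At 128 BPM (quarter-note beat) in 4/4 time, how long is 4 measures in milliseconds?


Quarter-note beat duration = 60000 / 128 ms
Beats per measure (4/4) = 4
One measure = 4 × 60000 / 128 = 240000 / 128 ms
4 measures = 4 × 240000 / 128 = 960000 / 128
= 7500.0 ms


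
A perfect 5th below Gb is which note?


A 5th spans 5 letter names, so from G we land on C
A perfect 5th = 7 semitones below Gb
Spell C at that pitch: Cb
= Cb


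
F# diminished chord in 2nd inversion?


Step by step:
Root position: F# A C
2nd inversion: move root and 3rd up an octave
Bass note: C
Notes (bottom to top) = C F# A


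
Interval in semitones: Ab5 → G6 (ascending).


Step by step:
Absolute semitone position = octave×12 + chromatic position
Ab5: 5×12 + 8 = 68
G6: 6×12 + 7 = 79
Difference = 79 - 68 = 11
= 11 semitones


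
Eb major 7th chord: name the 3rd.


Working:
Major 7th chord = root + major 3rd + perfect 5th + major 7th
Seventh chords stack in thirds, so the letter names are E-G-B-D
Root: Eb
Major 3rd above Eb: G
Perfect 5th above Eb: Bb
Major 7th above Eb: D
The 3rd = G


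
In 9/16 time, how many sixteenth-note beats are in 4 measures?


Working:
Time signature 9/16: the bottom number 16 means the sixteenth note gets one count
The top number 9 means 9 sixteenth-note beats per measure
Total = 9 × 4 measures
= 36 sixteenth-note beats


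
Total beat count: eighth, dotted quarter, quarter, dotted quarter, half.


Step by step:
Beat values:
  eighth = 0.5 beats
  dotted quarter = 1.5 beats
  quarter = 1 beat
  dotted quarter = 1.5 beats
  half = 2 beats
Sum = 0.5 + 1.5 + 1 + 1.5 + 2
= 6.5 beats


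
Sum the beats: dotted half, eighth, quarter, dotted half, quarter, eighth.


Working:
Beat values:
  dotted half = 3 beats
  eighth = 0.5 beats
  quarter = 1 beat
  dotted half = 3 beats
  quarter = 1 beat
  eighth = 0.5 beats
Sum = 3 + 0.5 + 1 + 3 + 1 + 0.5
= 9 beats


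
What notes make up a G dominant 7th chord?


Dominant 7th chord = root + major 3rd + perfect 5th + minor 7th
Seventh chords stack in thirds, so the letter names are G-B-D-F
Root: G
Major 3rd above G: B
Perfect 5th above G: D
Minor 7th above G: F
Chord = G B D F


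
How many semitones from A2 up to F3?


Step by step:
Absolute semitone position = octave×12 + chromatic position
A2: 2×12 + 9 = 33
F3: 3×12 + 5 = 41
Difference = 41 - 33 = 8
= 8 semitones


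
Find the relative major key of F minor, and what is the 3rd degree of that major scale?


Let's work it out.
The relative major shares the key signature and is a minor 3rd above the minor tonic
A minor 3rd above F is Ab
→ relative major of F minor is Ab major
Ab major scale: Ab Bb C Db Eb F G
= Ab major; 3rd degree = C


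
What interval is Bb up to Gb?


Working:
Letter names: B → G spans 6 letter names → a 6th
Semitones: Bb → Gb = 8 half-steps
A 6th of 8 semitones is a minor 6th
= minor 6th


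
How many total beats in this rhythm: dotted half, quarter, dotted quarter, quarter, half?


Beat values:
  dotted half = 3 beats
  quarter = 1 beat
  dotted quarter = 1.5 beats
  quarter = 1 beat
  half = 2 beats
Sum = 3 + 1 + 1.5 + 1 + 2
= 8.5 beats


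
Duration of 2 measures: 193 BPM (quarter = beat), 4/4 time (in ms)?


Reasoning:
Quarter-note beat duration = 60000 / 193 ms
Beats per measure (4/4) = 4
One measure = 4 × 60000 / 193 = 240000 / 193 ms
2 measures = 2 × 240000 / 193 = 480000 / 193
= 2487.0 ms


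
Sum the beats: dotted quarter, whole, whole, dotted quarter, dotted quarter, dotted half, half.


Let's work it out.
Beat values:
  dotted quarter = 1.5 beats
  whole = 4 beats
  whole = 4 beats
  dotted quarter = 1.5 beats
  dotted quarter = 1.5 beats
  dotted half = 3 beats
  half = 2 beats
Sum = 1.5 + 4 + 4 + 1.5 + 1.5 + 3 + 2
= 17.5 beats


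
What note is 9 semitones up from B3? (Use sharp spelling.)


B3: chromatic position 11 in octave 3 → absolute = 3×12 + 11 = 47
Transpose up 9: 47 + 9 = 56
56 = 4×12 + 8 → G# in octave 4
Result = G#4


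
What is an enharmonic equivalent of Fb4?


Let's work it out.
Enharmonic notes sound the same pitch but are spelled with different letter names
Fb and E name the same pitch class
= E4


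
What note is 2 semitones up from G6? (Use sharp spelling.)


G6: chromatic position 7 in octave 6 → absolute = 6×12 + 7 = 79
Transpose up 2: 79 + 2 = 81
81 = 6×12 + 9 → A in octave 6
Result = A6


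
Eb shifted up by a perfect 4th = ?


Let's work it out.
perfect 4th: 4 letter names, 5 semitones
Letter: E + 3 → A
Pitch: Eb + 5 semitones, spelled as an A → Ab
= Ab


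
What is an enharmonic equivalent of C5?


Reasoning:
Enharmonic notes sound the same pitch but are spelled with different letter names
C and B# name the same pitch class
Octave numbers change at C, so C5 = B#4
= B#4


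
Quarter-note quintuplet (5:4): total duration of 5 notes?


Let's work it out.
Quintuplet: 5 notes occupy the space of 4 quarter notes
Space = 4 × 1 = 4 beats
Each quintuplet note = 4 / 5 = 4/5 beats
5 notes = 5 × 4/5 = 4
= 4 beats


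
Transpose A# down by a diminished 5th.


diminished 5th: 5 letter names, 6 semitones
Letter: A - 4 → D
Pitch: A# - 6 semitones, spelled as a D → D##
= D##


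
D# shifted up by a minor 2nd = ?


minor 2nd: 2 letter names, 1 semitones
Letter: D + 1 → E
Pitch: D# + 1 semitones, spelled as an E → E
= E


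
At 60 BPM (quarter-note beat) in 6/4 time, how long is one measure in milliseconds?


Reasoning:
Quarter-note beat duration = 60000 / 60 ms
Beats per measure (6/4) = 6
One measure = 6 × 60000 / 60 = 360000 / 60 ms
= 6000.0 ms


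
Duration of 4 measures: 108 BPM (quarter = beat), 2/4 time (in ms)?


Solution.
Quarter-note beat duration = 60000 / 108 ms
Beats per measure (2/4) = 2
One measure = 2 × 60000 / 108 = 120000 / 108 ms
4 measures = 4 × 120000 / 108 = 480000 / 108
= 4444.4 ms


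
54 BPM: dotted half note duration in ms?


Solution.
One quarter-note beat = 60000 / BPM = 60000 / 54 ms
Dotted half note = 3 × quarter note
Duration = 3 × 60000 / 54 = 180000 / 54
= 3333.3 ms


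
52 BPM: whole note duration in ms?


Working:
One quarter-note beat = 60000 / BPM = 60000 / 52 ms
Whole note = 4 × quarter note
Duration = 4 × 60000 / 52 = 240000 / 52
= 4615.4 ms


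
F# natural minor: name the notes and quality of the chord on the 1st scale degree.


F# natural minor scale: F# G# A B C# D E
Diatonic triad on degree 1 stacks scale notes 1, 3, 5: F# A C#
F#→A = 3 semitones; F#→C# = 7 semitones → minor triad
= F# A C# (minor)


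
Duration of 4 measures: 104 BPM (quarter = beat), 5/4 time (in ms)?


Step by step:
Quarter-note beat duration = 60000 / 104 ms
Beats per measure (5/4) = 5
One measure = 5 × 60000 / 104 = 300000 / 104 ms
4 measures = 4 × 300000 / 104 = 1200000 / 104
= 11538.5 ms


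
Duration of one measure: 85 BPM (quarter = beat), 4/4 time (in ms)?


Quarter-note beat duration = 60000 / 85 ms
Beats per measure (4/4) = 4
One measure = 4 × 60000 / 85 = 240000 / 85 ms
= 2823.5 ms


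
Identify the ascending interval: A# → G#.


Solution.
Letter names: A → G spans 7 letter names → a 7th
Semitones: A# → G# = 10 half-steps
A 7th of 10 semitones is a minor 7th
= minor 7th


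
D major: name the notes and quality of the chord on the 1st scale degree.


Reasoning:
D major scale: D E F# G A B C#
Diatonic triad on degree 1 stacks scale notes 1, 3, 5: D F# A
D→F# = 4 semitones; D→A = 7 semitones → major triad
= D F# A (major)


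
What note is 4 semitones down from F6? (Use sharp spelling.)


Step by step:
F6: chromatic position 5 in octave 6 → absolute = 6×12 + 5 = 77
Transpose down 4: 77 - 4 = 73
73 = 6×12 + 1 → C# in octave 6
Result = C#6


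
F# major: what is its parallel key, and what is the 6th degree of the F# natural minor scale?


Parallel keys share the same tonic but differ in mode
F# major → parallel is F# minor
F# natural minor scale: F# G# A B C# D E
= F# minor; 6th degree = D


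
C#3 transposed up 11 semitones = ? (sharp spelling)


Let's work it out.
C#3: chromatic position 1 in octave 3 → absolute = 3×12 + 1 = 37
Transpose up 11: 37 + 11 = 48
48 = 4×12 + 0 → C in octave 4
Result = C4


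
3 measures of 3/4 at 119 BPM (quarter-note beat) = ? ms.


Quarter-note beat duration = 60000 / 119 ms
Beats per measure (3/4) = 3
One measure = 3 × 60000 / 119 = 180000 / 119 ms
3 measures = 3 × 180000 / 119 = 540000 / 119
= 4537.8 ms


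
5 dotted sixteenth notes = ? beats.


Base sixteenth note = 1/4 beats
Dot 1 adds half the previous value: +1/8
One dotted sixteenth = 1/4 + 1/8 = 3/8
5 of them = 5 × 3/8 = 15/8
= 15/8 beats


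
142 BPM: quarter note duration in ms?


One quarter-note beat = 60000 / BPM = 60000 / 142 ms
Duration = 60000 / 142
= 422.5 ms


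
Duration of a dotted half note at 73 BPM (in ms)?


Reasoning:
One quarter-note beat = 60000 / BPM = 60000 / 73 ms
Dotted half note = 3 × quarter note
Duration = 3 × 60000 / 73 = 180000 / 73
= 2465.8 ms


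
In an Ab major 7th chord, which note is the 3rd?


Major 7th chord = root + major 3rd + perfect 5th + major 7th
Seventh chords stack in thirds, so the letter names are A-C-E-G
Root: Ab
Major 3rd above Ab: C
Perfect 5th above Ab: Eb
Major 7th above Ab: G
The 3rd = C


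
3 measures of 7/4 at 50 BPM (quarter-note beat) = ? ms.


Quarter-note beat duration = 60000 / 50 ms
Beats per measure (7/4) = 7
One measure = 7 × 60000 / 50 = 420000 / 50 ms
3 measures = 3 × 420000 / 50 = 1260000 / 50
= 25200.0 ms


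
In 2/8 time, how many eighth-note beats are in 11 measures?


Reasoning:
Time signature 2/8: the bottom number 8 means the eighth note gets one count
The top number 2 means 2 eighth-note beats per measure
Total = 2 × 11 measures
= 22 eighth-note beats


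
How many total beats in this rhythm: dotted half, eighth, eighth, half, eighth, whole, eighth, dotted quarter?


Working:
Beat values:
  dotted half = 3 beats
  eighth = 0.5 beats
  eighth = 0.5 beats
  half = 2 beats
  eighth = 0.5 beats
  whole = 4 beats
  eighth = 0.5 beats
  dotted quarter = 1.5 beats
Sum = 3 + 0.5 + 0.5 + 2 + 0.5 + 4 + 0.5 + 1.5
= 12.5 beats


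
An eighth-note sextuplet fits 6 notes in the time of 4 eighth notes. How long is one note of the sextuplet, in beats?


Working:
Sextuplet: 6 notes occupy the space of 4 eighth notes
Space = 4 × 1/2 = 2 beats
Each sextuplet note = 2 / 6 = 1/3 beats
= 1/3 beats


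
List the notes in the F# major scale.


Solution.
Major scale pattern: W-W-H-W-W-W-H (2-2-1-2-2-2-1 semitones)
Starting from F#:
  F# + 2 semitones → G#
  G# + 2 semitones → A#
  A# + 1 semitone → B
  B + 2 semitones → C#
  C# + 2 semitones → D#
  D# + 2 semitones → E#
  E# + 1 semitone → F#
Scale = F# G# A# B C# D# E#


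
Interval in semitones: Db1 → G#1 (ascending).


Reasoning:
Absolute semitone position = octave×12 + chromatic position
Db1: 1×12 + 1 = 13
G#1: 1×12 + 8 = 20
Difference = 20 - 13 = 7
= 7 semitones


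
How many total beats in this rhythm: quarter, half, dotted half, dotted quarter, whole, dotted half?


Let's work it out.
Beat values:
  quarter = 1 beat
  half = 2 beats
  dotted half = 3 beats
  dotted quarter = 1.5 beats
  whole = 4 beats
  dotted half = 3 beats
Sum = 1 + 2 + 3 + 1.5 + 4 + 3
= 14.5 beats


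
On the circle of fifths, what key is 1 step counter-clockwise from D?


Each counter-clockwise step moves down a perfect 5th (= up a perfect 4th)
From D: D → G
= G


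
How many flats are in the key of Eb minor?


Reasoning:
Flat minor keys: A(0), D(1), G(2), C(3), F(4), Bb(5), Eb(6), Ab(7)
Eb minor has 6 flats
Order of flats: Bb Eb Ab Db Gb Cb Fb → first 6: Bb, Eb, Ab, Db, Gb, Cb
= 6 flats


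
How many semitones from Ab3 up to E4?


Absolute semitone position = octave×12 + chromatic position
Ab3: 3×12 + 8 = 44
E4: 4×12 + 4 = 52
Difference = 52 - 44 = 8
= 8 semitones


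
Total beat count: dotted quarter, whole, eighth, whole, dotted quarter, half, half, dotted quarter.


Working:
Beat values:
  dotted quarter = 1.5 beats
  whole = 4 beats
  eighth = 0.5 beats
  whole = 4 beats
  dotted quarter = 1.5 beats
  half = 2 beats
  half = 2 beats
  dotted quarter = 1.5 beats
Sum = 1.5 + 4 + 0.5 + 4 + 1.5 + 2 + 2 + 1.5
= 17 beats


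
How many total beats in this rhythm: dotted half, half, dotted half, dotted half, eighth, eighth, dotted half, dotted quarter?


Step by step:
Beat values:
  dotted half = 3 beats
  half = 2 beats
  dotted half = 3 beats
  dotted half = 3 beats
  eighth = 0.5 beats
  eighth = 0.5 beats
  dotted half = 3 beats
  dotted quarter = 1.5 beats
Sum = 3 + 2 + 3 + 3 + 0.5 + 0.5 + 3 + 1.5
= 16.5 beats


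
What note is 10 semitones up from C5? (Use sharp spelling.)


Working:
C5: chromatic position 0 in octave 5 → absolute = 5×12 + 0 = 60
Transpose up 10: 60 + 10 = 70
70 = 5×12 + 10 → A# in octave 5
Result = A#5


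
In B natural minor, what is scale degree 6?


Solution.
Natural minor scale pattern: W-H-W-W-H-W-W (2-1-2-2-1-2-2 semitones)
Starting from B:
  B + 2 semitones → C#
  C# + 1 semitone → D
  D + 2 semitones → E
  E + 2 semitones → F#
  F# + 1 semitone → G
  G + 2 semitones → A
  A + 2 semitones → B
Scale: B C# D E F# G A
Degree 6 = G


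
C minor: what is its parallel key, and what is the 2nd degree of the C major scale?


Parallel keys share the same tonic but differ in mode
C minor → parallel is C major
C major scale: C D E F G A B
= C major; 2nd degree = D


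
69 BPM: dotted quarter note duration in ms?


Working:
One quarter-note beat = 60000 / BPM = 60000 / 69 ms
Dotted quarter note = 3/2 × quarter note
Duration = 3/2 × 60000 / 69 = 90000 / 69
= 1304.3 ms


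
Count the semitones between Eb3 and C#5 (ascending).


Step by step:
Absolute semitone position = octave×12 + chromatic position
Eb3: 3×12 + 3 = 39
C#5: 5×12 + 1 = 61
Difference = 61 - 39 = 22
= 22 semitones


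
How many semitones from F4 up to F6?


Absolute semitone position = octave×12 + chromatic position
F4: 4×12 + 5 = 53
F6: 6×12 + 5 = 77
Difference = 77 - 53 = 24
= 24 semitones


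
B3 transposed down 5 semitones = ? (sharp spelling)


Working:
B3: chromatic position 11 in octave 3 → absolute = 3×12 + 11 = 47
Transpose down 5: 47 - 5 = 42
42 = 3×12 + 6 → F# in octave 3
Result = F#3


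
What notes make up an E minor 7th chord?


Let's work it out.
Minor 7th chord = root + minor 3rd + perfect 5th + minor 7th
Seventh chords stack in thirds, so the letter names are E-G-B-D
Root: E
Minor 3rd above E: G
Perfect 5th above E: B
Minor 7th above E: D
Chord = E G B D


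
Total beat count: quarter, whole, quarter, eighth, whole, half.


Solution.
Beat values:
  quarter = 1 beat
  whole = 4 beats
  quarter = 1 beat
  eighth = 0.5 beats
  whole = 4 beats
  half = 2 beats
Sum = 1 + 4 + 1 + 0.5 + 4 + 2
= 12.5 beats


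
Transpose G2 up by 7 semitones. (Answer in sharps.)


Reasoning:
G2: chromatic position 7 in octave 2 → absolute = 2×12 + 7 = 31
Transpose up 7: 31 + 7 = 38
38 = 3×12 + 2 → D in octave 3
Result = D3


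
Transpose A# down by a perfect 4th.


perfect 4th: 4 letter names, 5 semitones
Letter: A - 3 → E
Pitch: A# - 5 semitones, spelled as an E → E#
= E#


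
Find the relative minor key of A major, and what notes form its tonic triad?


Working:
The relative minor shares the major's key signature and starts on its 6th degree
6th degree = a major 6th above the tonic; a major 6th above A is F#
→ relative minor of A major is F# minor
Tonic triad of F# minor = root + minor 3rd + perfect 5th = F# A C#
= F# minor; triad = F# A C#


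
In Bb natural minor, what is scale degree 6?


Solution.
Natural minor scale pattern: W-H-W-W-H-W-W (2-1-2-2-1-2-2 semitones)
Starting from Bb:
  Bb + 2 semitones → C
  C + 1 semitone → Db
  Db + 2 semitones → Eb
  Eb + 2 semitones → F
  F + 1 semitone → Gb
  Gb + 2 semitones → Ab
  Ab + 2 semitones → Bb
Scale: Bb C Db Eb F Gb Ab
Degree 6 = Gb
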